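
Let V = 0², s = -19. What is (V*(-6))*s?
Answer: 0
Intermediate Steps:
V = 0
(V*(-6))*s = (0*(-6))*(-19) = 0*(-19) = 0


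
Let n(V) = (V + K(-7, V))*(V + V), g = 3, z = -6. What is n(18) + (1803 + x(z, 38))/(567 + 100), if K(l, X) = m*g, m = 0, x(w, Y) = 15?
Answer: 434034/667 ≈ 650.73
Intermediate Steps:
K(l, X) = 0 (K(l, X) = 0*3 = 0)
n(V) = 2*V² (n(V) = (V + 0)*(V + V) = V*(2*V) = 2*V²)
n(18) + (1803 + x(z, 38))/(567 + 100) = 2*18² + (1803 + 15)/(567 + 100) = 2*324 + 1818/667 = 648 + 1818*(1/667) = 648 + 1818/667 = 434034/667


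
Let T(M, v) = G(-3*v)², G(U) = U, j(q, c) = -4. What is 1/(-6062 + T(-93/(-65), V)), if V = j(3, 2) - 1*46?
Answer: 1/16438 ≈ 6.0835e-5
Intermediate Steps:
V = -50 (V = -4 - 1*46 = -4 - 46 = -50)
T(M, v) = 9*v² (T(M, v) = (-3*v)² = 9*v²)
1/(-6062 + T(-93/(-65), V)) = 1/(-6062 + 9*(-50)²) = 1/(-6062 + 9*2500) = 1/(-6062 + 22500) = 1/16438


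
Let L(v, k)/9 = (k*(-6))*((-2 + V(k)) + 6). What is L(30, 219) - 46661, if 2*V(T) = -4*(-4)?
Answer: -188573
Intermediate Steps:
V(T) = 8 (V(T) = (-4*(-4))/2 = (½)*16 = 8)
L(v, k) = -648*k (L(v, k) = 9*((k*(-6))*((-2 + 8) + 6)) = 9*((-6*k)*(6 + 6)) = 9*(-6*k*12) = 9*(-72*k) = -648*k)
L(30, 219) - 46661 = -648*219 - 46661 = -141912 - 46661 = -188573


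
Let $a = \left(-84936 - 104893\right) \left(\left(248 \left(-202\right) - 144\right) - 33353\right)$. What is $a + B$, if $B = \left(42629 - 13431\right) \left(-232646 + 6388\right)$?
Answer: $9262094513$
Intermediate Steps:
$B = -6606281084$ ($B = 29198 \left(-226258\right) = -6606281084$)
$a = 15868375597$ ($a = - 189829 \left(\left(-50096 - 144\right) - 33353\right) = - 189829 \left(-50240 - 33353\right) = \left(-189829\right) \left(-83593\right) = 15868375597$)
$a + B = 15868375597 - 6606281084 = 9262094513$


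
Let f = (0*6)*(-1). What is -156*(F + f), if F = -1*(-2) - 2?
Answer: 0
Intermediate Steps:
F = 0 (F = 2 - 2 = 0)
f = 0 (f = 0*(-1) = 0)
-156*(F + f) = -156*(0 + 0) = -156*0 = 0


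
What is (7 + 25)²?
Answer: 1024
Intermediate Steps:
(7 + 25)² = 32² = 1024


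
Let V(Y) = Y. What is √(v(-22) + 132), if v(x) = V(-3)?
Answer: √129 ≈ 11.358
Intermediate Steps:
v(x) = -3
√(v(-22) + 132) = √(-3 + 132) = √129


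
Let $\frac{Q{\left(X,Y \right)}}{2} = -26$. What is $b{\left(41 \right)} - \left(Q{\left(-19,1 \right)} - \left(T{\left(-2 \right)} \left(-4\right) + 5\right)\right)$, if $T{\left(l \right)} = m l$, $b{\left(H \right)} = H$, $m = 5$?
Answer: $138$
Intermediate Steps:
$Q{\left(X,Y \right)} = -52$ ($Q{\left(X,Y \right)} = 2 \left(-26\right) = -52$)
$T{\left(l \right)} = 5 l$
$b{\left(41 \right)} - \left(Q{\left(-19,1 \right)} - \left(T{\left(-2 \right)} \left(-4\right) + 5\right)\right) = 41 - \left(-52 - \left(5 \left(-2\right) \left(-4\right) + 5\right)\right) = 41 - \left(-52 - \left(\left(-10\right) \left(-4\right) + 5\right)\right) = 41 - \left(-52 - \left(40 + 5\right)\right) = 41 - \left(-52 - 45\right) = 41 - -97 = 41 + 97 = 138$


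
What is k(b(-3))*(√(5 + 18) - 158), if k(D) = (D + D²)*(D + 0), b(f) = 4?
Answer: -12640 + 80*√23 ≈ -12256.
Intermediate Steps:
k(D) = D*(D + D²) (k(D) = (D + D²)*D = D*(D + D²))
k(b(-3))*(√(5 + 18) - 158) = (4²*(1 + 4))*(√(5 + 18) - 158) = (16*5)*(√23 - 158) = 80*(-158 + √23) = -12640 + 80*√23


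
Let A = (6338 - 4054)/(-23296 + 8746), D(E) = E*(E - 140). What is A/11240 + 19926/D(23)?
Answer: -90520667729/12224764500 ≈ -7.4047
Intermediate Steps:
D(E) = E*(-140 + E)
A = -1142/7275 (A = 2284/(-14550) = 2284*(-1/14550) = -1142/7275 ≈ -0.15698)
A/11240 + 19926/D(23) = -1142/7275/11240 + 19926/((23*(-140 + 23))) = -1142/7275*1/11240 + 19926/((23*(-117))) = -571/40885500 + 19926/(-2691) = -571/40885500 + 19926*(-1/2691) = -571/40885500 - 2214/299 = -90520667729/12224764500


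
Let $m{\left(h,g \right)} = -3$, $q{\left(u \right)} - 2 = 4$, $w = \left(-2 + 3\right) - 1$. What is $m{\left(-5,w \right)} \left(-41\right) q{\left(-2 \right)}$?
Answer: $738$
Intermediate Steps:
$w = 0$ ($w = 1 - 1 = 0$)
$q{\left(u \right)} = 6$ ($q{\left(u \right)} = 2 + 4 = 6$)
$m{\left(-5,w \right)} \left(-41\right) q{\left(-2 \right)} = \left(-3\right) \left(-41\right) 6 = 123 \cdot 6 = 738$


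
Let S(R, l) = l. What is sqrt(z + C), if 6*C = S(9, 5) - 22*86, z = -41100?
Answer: I*sqrt(165658)/2 ≈ 203.51*I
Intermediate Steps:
C = -629/2 (C = (5 - 22*86)/6 = (5 - 1892)/6 = (1/6)*(-1887) = -629/2 ≈ -314.50)
sqrt(z + C) = sqrt(-41100 - 629/2) = sqrt(-82829/2) = I*sqrt(165658)/2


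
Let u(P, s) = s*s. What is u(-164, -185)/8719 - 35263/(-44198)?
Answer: 1820134647/385362362 ≈ 4.7232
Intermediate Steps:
u(P, s) = s²
u(-164, -185)/8719 - 35263/(-44198) = (-185)²/8719 - 35263/(-44198) = 34225*(1/8719) - 35263*(-1/44198) = 34225/8719 + 35263/44198 = 1820134647/385362362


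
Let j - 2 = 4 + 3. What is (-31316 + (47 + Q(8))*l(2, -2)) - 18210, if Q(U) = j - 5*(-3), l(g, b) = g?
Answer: -49384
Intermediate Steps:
j = 9 (j = 2 + (4 + 3) = 2 + 7 = 9)
Q(U) = 24 (Q(U) = 9 - 5*(-3) = 9 + 15 = 24)
(-31316 + (47 + Q(8))*l(2, -2)) - 18210 = (-31316 + (47 + 24)*2) - 18210 = (-31316 + 71*2) - 18210 = (-31316 + 142) - 18210 = -31174 - 18210 = -49384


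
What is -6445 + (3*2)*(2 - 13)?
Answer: -6511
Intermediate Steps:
-6445 + (3*2)*(2 - 13) = -6445 + 6*(-11) = -6445 - 66 = -6511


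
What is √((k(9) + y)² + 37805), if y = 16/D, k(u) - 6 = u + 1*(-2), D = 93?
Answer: √328476070/93 ≈ 194.88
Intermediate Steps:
k(u) = 4 + u (k(u) = 6 + (u + 1*(-2)) = 6 + (u - 2) = 6 + (-2 + u) = 4 + u)
y = 16/93 ≈ 0.17204
√((k(9) + y)² + 37805) = √(((4 + 9) + 16/93)² + 37805) = √((13 + 16/93)² + 37805) = √((1225/93)² + 37805) = √(1500625/8649 + 37805) = √(328476070/8649) = √328476070/93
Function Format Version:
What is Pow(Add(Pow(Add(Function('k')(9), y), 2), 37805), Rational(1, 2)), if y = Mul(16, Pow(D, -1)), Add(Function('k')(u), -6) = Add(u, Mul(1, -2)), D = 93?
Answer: Mul(Rational(1, 93), Pow(328476070, Rational(1, 2))) ≈ 194.88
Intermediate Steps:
Function('k')(u) = Add(4, u) (Function('k')(u) = Add(6, Add(u, Mul(1, -2))) = Add(6, Add(u, -2)) = Add(6, Add(-2, u)) = Add(4, u))
y = Rational(16, 93) (y = Mul(16, Pow(93, -1)) = Mul(16, Rational(1, 93)) = Rational(16, 93) ≈ 0.17204)
Pow(Add(Pow(Add(Function('k')(9), y), 2), 37805), Rational(1, 2)) = Pow(Add(Pow(Add(Add(4, 9), Rational(16, 93)), 2), 37805), Rational(1, 2)) = Pow(Add(Pow(Add(13, Rational(16, 93)), 2), 37805), Rational(1, 2)) = Pow(Add(Pow(Rational(1225, 93), 2), 37805), Rational(1, 2)) = Pow(Add(Rational(1500625, 8649), 37805), Rational(1, 2)) = Pow(Rational(328476070, 8649), Rational(1, 2)) = Mul(Rational(1, 93), Pow(328476070, Rational(1, 2)))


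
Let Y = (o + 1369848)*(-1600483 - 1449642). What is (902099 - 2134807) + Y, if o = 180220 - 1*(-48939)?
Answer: -4877172458583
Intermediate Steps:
o = 229159 (o = 180220 + 48939 = 229159)
Y = -4877171225875 (Y = (229159 + 1369848)*(-1600483 - 1449642) = 1599007*(-3050125) = -4877171225875)
(902099 - 2134807) + Y = (902099 - 2134807) - 4877171225875 = -1232708 - 4877171225875 = -4877172458583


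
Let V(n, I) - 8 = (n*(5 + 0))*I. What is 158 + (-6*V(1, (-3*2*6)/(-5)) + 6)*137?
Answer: -35188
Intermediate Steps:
V(n, I) = 8 + 5*I*n (V(n, I) = 8 + (n*(5 + 0))*I = 8 + (n*5)*I = 8 + (5*n)*I = 8 + 5*I*n)
158 + (-6*V(1, (-3*2*6)/(-5)) + 6)*137 = 158 + (-6*(8 + 5*((-3*2*6)/(-5))*1) + 6)*137 = 158 + (-6*(8 + 5*(-6*6*(-⅕))*1) + 6)*137 = 158 + (-6*(8 + 5*(-36*(-⅕))*1) + 6)*137 = 158 + (-6*(8 + 5*(36/5)*1) + 6)*137 = 158 + (-6*(8 + 36) + 6)*137 = 158 + (-6*44 + 6)*137 = 158 + (-264 + 6)*137 = 158 - 258*137 = 158 - 35346 = -35188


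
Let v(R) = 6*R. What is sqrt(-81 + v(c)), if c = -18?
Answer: 3*I*sqrt(21) ≈ 13.748*I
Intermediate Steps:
sqrt(-81 + v(c)) = sqrt(-81 + 6*(-18)) = sqrt(-81 - 108) = sqrt(-189) = 3*I*sqrt(21)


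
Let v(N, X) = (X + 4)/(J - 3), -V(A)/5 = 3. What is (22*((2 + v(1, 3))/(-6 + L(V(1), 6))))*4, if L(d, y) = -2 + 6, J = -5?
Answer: -99/2 ≈ -49.500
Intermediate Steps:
V(A) = -15 (V(A) = -5*3 = -15)
L(d, y) = 4
v(N, X) = -½ - X/8 (v(N, X) = (X + 4)/(-5 - 3) = (4 + X)/(-8) = (4 + X)*(-⅛) = -½ - X/8)
(22*((2 + v(1, 3))/(-6 + L(V(1), 6))))*4 = (22*((2 + (-½ - ⅛*3))/(-6 + 4)))*4 = (22*((2 + (-½ - 3/8))/(-2)))*4 = (22*((2 - 7/8)*(-½)))*4 = (22*((9/8)*(-½)))*4 = (22*(-9/16))*4 = -99/8*4 = -99/2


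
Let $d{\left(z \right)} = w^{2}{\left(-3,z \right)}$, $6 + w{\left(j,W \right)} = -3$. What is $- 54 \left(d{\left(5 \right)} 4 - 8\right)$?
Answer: $-17064$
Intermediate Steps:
$w{\left(j,W \right)} = -9$ ($w{\left(j,W \right)} = -6 - 3 = -9$)
$d{\left(z \right)} = 81$ ($d{\left(z \right)} = \left(-9\right)^{2} = 81$)
$- 54 \left(d{\left(5 \right)} 4 - 8\right) = - 54 \left(81 \cdot 4 - 8\right) = - 54 \left(324 - 8\right) = \left(-54\right) 316 = -17064$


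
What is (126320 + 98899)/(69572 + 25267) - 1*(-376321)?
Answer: 11896710846/31613 ≈ 3.7632e+5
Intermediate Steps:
(126320 + 98899)/(69572 + 25267) - 1*(-376321) = 225219/94839 + 376321 = 225219*(1/94839) + 376321 = 75073/31613 + 376321 = 11896710846/31613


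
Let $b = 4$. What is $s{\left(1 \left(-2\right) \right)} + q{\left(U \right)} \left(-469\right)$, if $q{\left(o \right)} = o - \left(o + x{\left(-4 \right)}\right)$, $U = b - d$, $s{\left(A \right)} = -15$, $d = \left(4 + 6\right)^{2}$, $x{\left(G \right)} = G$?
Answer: $-1891$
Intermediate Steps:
$d = 100$ ($d = 10^{2} = 100$)
$U = -96$ ($U = 4 - 100 = -96$)
$q{\left(o \right)} = 4$ ($q{\left(o \right)} = o - \left(o - 4\right) = o - \left(-4 + o\right) = 4$)
$s{\left(1 \left(-2\right) \right)} + q{\left(U \right)} \left(-469\right) = -15 + 4 \left(-469\right) = -15 - 1876 = -1891$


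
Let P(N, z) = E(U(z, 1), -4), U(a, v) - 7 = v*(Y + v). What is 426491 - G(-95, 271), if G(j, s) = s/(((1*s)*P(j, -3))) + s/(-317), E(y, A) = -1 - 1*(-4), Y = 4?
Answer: 405593437/951 ≈ 4.2649e+5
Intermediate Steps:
U(a, v) = 7 + v*(4 + v)
E(y, A) = 3 (E(y, A) = -1 + 4 = 3)
P(N, z) = 3
G(j, s) = ⅓ - s/317 (G(j, s) = s/(((1*s)*3)) + s/(-317) = s/((s*3)) + s*(-1/317) = s/((3*s)) - s/317 = s*(1/(3*s)) - s/317 = ⅓ - s/317)
426491 - G(-95, 271) = 426491 - (⅓ - 1/317*271) = 426491 - (⅓ - 271/317) = 426491 - 1*(-496/951) = 426491 + 496/951 = 405593437/951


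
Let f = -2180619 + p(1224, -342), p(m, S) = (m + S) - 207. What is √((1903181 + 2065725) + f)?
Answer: √1788962 ≈ 1337.5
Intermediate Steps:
p(m, S) = -207 + S + m (p(m, S) = (S + m) - 207 = -207 + S + m)
f = -2179944 (f = -2180619 + (-207 - 342 + 1224) = -2180619 + 675 = -2179944)
√((1903181 + 2065725) + f) = √((1903181 + 2065725) - 2179944) = √(3968906 - 2179944) = √1788962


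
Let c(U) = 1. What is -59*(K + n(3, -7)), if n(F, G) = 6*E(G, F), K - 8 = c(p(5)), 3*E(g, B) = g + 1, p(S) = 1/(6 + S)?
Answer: 177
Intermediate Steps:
E(g, B) = 1/3 + g/3 (E(g, B) = (g + 1)/3 = (1 + g)/3 = 1/3 + g/3)
K = 9 (K = 8 + 1 = 9)
n(F, G) = 2 + 2*G (n(F, G) = 6*(1/3 + G/3) = 2 + 2*G)
-59*(K + n(3, -7)) = -59*(9 + (2 + 2*(-7))) = -59*(9 + (2 - 14)) = -59*(9 - 12) = -59*(-3) = 177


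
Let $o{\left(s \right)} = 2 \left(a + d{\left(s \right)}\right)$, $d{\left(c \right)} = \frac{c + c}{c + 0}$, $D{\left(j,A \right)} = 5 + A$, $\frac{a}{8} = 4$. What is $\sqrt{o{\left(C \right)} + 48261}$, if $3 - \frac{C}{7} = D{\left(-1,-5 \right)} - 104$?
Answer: $\sqrt{48329} \approx 219.84$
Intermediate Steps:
$a = 32$ ($a = 8 \cdot 4 = 32$)
$d{\left(c \right)} = 2$ ($d{\left(c \right)} = \frac{2 c}{c} = 2$)
$C = 749$ ($C = 21 - 7 \left(\left(5 - 5\right) - 104\right) = 21 - 7 \left(0 - 104\right) = 21 - -728 = 21 + 728 = 749$)
$o{\left(s \right)} = 68$ ($o{\left(s \right)} = 2 \left(32 + 2\right) = 2 \cdot 34 = 68$)
$\sqrt{o{\left(C \right)} + 48261} = \sqrt{68 + 48261} = \sqrt{48329}$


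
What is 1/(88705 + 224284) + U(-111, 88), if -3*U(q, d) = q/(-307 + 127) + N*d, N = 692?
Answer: -1143598269053/56338020 ≈ -20299.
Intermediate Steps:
U(q, d) = -692*d/3 + q/540 (U(q, d) = -(q/(-307 + 127) + 692*d)/3 = -(q/(-180) + 692*d)/3 = -(-q/180 + 692*d)/3 = -(692*d - q/180)/3 = -692*d/3 + q/540)
1/(88705 + 224284) + U(-111, 88) = 1/(88705 + 224284) + (-692/3*88 + (1/540)*(-111)) = 1/312989 + (-60896/3 - 37/180) = 1/312989 - 3653797/180 = -1143598269053/56338020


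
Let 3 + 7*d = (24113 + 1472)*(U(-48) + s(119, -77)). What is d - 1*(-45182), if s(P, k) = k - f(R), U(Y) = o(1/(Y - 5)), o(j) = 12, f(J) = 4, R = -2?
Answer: -1449094/7 ≈ -2.0701e+5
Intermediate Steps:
U(Y) = 12
s(P, k) = -4 + k (s(P, k) = k - 1*4 = k - 4 = -4 + k)
d = -1765368/7 (d = -3/7 + ((24113 + 1472)*(12 + (-4 - 77)))/7 = -3/7 + (25585*(12 - 81))/7 = -3/7 + (25585*(-69))/7 = -3/7 + (⅐)*(-1765365) = -3/7 - 252195 = -1765368/7 ≈ -2.5220e+5)
d - 1*(-45182) = -1765368/7 - 1*(-45182) = -1765368/7 + 45182 = -1449094/7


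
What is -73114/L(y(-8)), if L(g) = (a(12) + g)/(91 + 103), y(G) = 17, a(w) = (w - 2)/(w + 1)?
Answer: -184393508/231 ≈ -7.9824e+5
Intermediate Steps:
a(w) = (-2 + w)/(1 + w)
L(g) = 5/1261 + g/194 (L(g) = ((-2 + 12)/(1 + 12) + g)/(91 + 103) = (10/13 + g)/194 = ((1/13)*10 + g)*(1/194) = (10/13 + g)*(1/194) = 5/1261 + g/194)
-73114/L(y(-8)) = -73114/(5/1261 + (1/194)*17) = -73114/(5/1261 + 17/194) = -73114/231/2522 = -73114*2522/231 = -184393508/231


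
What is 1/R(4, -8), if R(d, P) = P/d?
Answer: -1/2 ≈ -0.50000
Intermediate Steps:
R(d, P) = P/d
1/R(4, -8) = 1/(-8/4) = 1/(-8*1/4) = 1/(-2) = -1/2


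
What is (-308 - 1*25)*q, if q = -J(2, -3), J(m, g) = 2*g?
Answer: -1998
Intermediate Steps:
q = 6 (q = -2*(-3) = -1*(-6) = 6)
(-308 - 1*25)*q = (-308 - 1*25)*6 = (-308 - 25)*6 = -333*6 = -1998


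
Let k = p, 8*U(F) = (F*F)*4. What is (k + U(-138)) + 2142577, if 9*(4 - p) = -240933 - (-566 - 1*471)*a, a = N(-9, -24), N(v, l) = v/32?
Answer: 209174951/96 ≈ 2.1789e+6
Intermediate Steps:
N(v, l) = v/32 (N(v, l) = v*(1/32) = v/32)
a = -9/32 (a = (1/32)*(-9) = -9/32 ≈ -0.28125)
U(F) = F**2/2 (U(F) = ((F*F)*4)/8 = (F**2*4)/8 = (4*F**2)/8 = F**2/2)
p = 2573447/96 (p = 4 - (-240933 - (-566 - 1*471)*(-9)/32)/9 = 4 - (-240933 - (-566 - 471)*(-9)/32)/9 = 4 - (-240933 - (-1037)*(-9)/32)/9 = 4 - (-240933 - 1*9333/32)/9 = 4 - (-240933 - 9333/32)/9 = 4 - 1/9*(-7719189/32) = 4 + 2573063/96 = 2573447/96 ≈ 26807.)
k = 2573447/96 ≈ 26807.
(k + U(-138)) + 2142577 = (2573447/96 + (1/2)*(-138)**2) + 2142577 = (2573447/96 + (1/2)*19044) + 2142577 = (2573447/96 + 9522) + 2142577 = 3487559/96 + 2142577 = 209174951/96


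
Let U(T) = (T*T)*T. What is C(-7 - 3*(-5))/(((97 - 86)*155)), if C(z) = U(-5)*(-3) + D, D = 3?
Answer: 378/1705 ≈ 0.22170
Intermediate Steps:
U(T) = T**3 (U(T) = T**2*T = T**3)
C(z) = 378 (C(z) = (-5)**3*(-3) + 3 = -125*(-3) + 3 = 375 + 3 = 378)
C(-7 - 3*(-5))/(((97 - 86)*155)) = 378/(((97 - 86)*155)) = 378/((11*155)) = 378/1705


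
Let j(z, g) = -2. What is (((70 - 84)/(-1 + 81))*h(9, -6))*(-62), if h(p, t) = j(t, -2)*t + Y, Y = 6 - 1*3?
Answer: 651/4 ≈ 162.75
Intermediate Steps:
Y = 3 (Y = 6 - 3 = 3)
h(p, t) = 3 - 2*t (h(p, t) = -2*t + 3 = 3 - 2*t)
(((70 - 84)/(-1 + 81))*h(9, -6))*(-62) = (((70 - 84)/(-1 + 81))*(3 - 2*(-6)))*(-62) = ((-14/80)*(3 + 12))*(-62) = (-14*1/80*15)*(-62) = -7/40*15*(-62) = -21/8*(-62) = 651/4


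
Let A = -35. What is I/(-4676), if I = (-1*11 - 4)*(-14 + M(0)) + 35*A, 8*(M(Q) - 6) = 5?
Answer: 8915/37408 ≈ 0.23832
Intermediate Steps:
M(Q) = 53/8 (M(Q) = 6 + (1/8)*5 = 6 + 5/8 = 53/8)
I = -8915/8 (I = (-1*11 - 4)*(-14 + 53/8) + 35*(-35) = (-11 - 4)*(-59/8) - 1225 = -15*(-59/8) - 1225 = 885/8 - 1225 = -8915/8 ≈ -1114.4)
I/(-4676) = -8915/8/(-4676) = -8915/8*(-1/4676) = 8915/37408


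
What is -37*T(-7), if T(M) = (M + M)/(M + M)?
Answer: -37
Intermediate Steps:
T(M) = 1 (T(M) = (2*M)/((2*M)) = (2*M)*(1/(2*M)) = 1)
-37*T(-7) = -37*1 = -37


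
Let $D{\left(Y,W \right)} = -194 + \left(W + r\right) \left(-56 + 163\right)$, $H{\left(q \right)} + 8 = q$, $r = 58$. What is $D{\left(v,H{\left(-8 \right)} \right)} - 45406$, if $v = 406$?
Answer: $-41106$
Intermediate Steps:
$H{\left(q \right)} = -8 + q$
$D{\left(Y,W \right)} = 6012 + 107 W$ ($D{\left(Y,W \right)} = -194 + \left(W + 58\right) \left(-56 + 163\right) = -194 + \left(58 + W\right) 107 = -194 + \left(6206 + 107 W\right) = 6012 + 107 W$)
$D{\left(v,H{\left(-8 \right)} \right)} - 45406 = \left(6012 + 107 \left(-8 - 8\right)\right) - 45406 = \left(6012 + 107 \left(-16\right)\right) - 45406 = \left(6012 - 1712\right) - 45406 = 4300 - 45406 = -41106$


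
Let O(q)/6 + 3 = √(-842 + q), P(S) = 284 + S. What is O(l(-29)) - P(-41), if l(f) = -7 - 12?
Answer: -261 + 6*I*√861 ≈ -261.0 + 176.06*I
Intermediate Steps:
l(f) = -19
O(q) = -18 + 6*√(-842 + q)
O(l(-29)) - P(-41) = (-18 + 6*√(-842 - 19)) - (284 - 41) = (-18 + 6*√(-861)) - 1*243 = (-18 + 6*(I*√861)) - 243 = (-18 + 6*I*√861) - 243 = -261 + 6*I*√861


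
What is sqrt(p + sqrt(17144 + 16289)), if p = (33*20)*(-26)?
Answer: sqrt(-17160 + sqrt(33433)) ≈ 130.3*I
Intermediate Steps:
p = -17160 (p = 660*(-26) = -17160)
sqrt(p + sqrt(17144 + 16289)) = sqrt(-17160 + sqrt(17144 + 16289)) = sqrt(-17160 + sqrt(33433))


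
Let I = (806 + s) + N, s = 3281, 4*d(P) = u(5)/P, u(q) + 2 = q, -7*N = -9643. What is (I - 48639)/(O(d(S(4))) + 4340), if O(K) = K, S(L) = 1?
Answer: -1208884/121541 ≈ -9.9463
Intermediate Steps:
N = 9643/7 (N = -⅐*(-9643) = 9643/7 ≈ 1377.6)
u(q) = -2 + q
d(P) = 3/(4*P) (d(P) = ((-2 + 5)/P)/4 = (3/P)/4 = 3/(4*P))
I = 38252/7 (I = (806 + 3281) + 9643/7 = 4087 + 9643/7 = 38252/7 ≈ 5464.6)
(I - 48639)/(O(d(S(4))) + 4340) = (38252/7 - 48639)/((¾)/1 + 4340) = -302221/(7*((¾)*1 + 4340)) = -302221/(7*(¾ + 4340)) = -302221/(7*17363/4) = -302221/7*4/17363 = -1208884/121541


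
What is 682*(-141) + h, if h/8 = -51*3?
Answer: -97386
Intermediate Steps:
h = -1224 (h = 8*(-51*3) = 8*(-153) = -1224)
682*(-141) + h = 682*(-141) - 1224 = -96162 - 1224 = -97386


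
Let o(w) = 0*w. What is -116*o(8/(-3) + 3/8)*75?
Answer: 0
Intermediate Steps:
o(w) = 0
-116*o(8/(-3) + 3/8)*75 = -116*0*75 = 0*75 = 0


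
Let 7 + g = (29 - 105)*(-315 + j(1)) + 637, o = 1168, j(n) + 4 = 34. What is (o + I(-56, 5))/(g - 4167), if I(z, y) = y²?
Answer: 1193/18123 ≈ 0.065828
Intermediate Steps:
j(n) = 30 (j(n) = -4 + 34 = 30)
g = 22290 (g = -7 + ((29 - 105)*(-315 + 30) + 637) = -7 + (-76*(-285) + 637) = -7 + (21660 + 637) = -7 + 22297 = 22290)
(o + I(-56, 5))/(g - 4167) = (1168 + 5²)/(22290 - 4167) = (1168 + 25)/18123 = 1193*(1/18123) = 1193/18123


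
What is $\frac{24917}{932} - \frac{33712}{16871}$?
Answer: $\frac{388955123}{15723772} \approx 24.737$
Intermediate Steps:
$\frac{24917}{932} - \frac{33712}{16871} = \frac{388955123}{15723772}$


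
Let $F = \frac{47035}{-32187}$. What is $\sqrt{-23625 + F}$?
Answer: $\frac{i \sqrt{24477084058170}}{32187} \approx 153.71 i$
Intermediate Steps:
$F = - \frac{47035}{32187}$ ($F = 47035 \left(- \frac{1}{32187}\right) = - \frac{47035}{32187} \approx -1.4613$)
$\sqrt{-23625 + F} = \sqrt{-23625 - \frac{47035}{32187}} = \sqrt{- \frac{760464910}{32187}} = \frac{i \sqrt{24477084058170}}{32187}$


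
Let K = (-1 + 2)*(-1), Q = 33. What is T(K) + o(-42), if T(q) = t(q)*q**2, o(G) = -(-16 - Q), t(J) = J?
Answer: 48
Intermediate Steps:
K = -1 (K = 1*(-1) = -1)
o(G) = 49 (o(G) = -(-16 - 1*33) = -(-16 - 33) = -1*(-49) = 49)
T(q) = q**3 (T(q) = q*q**2 = q**3)
T(K) + o(-42) = (-1)**3 + 49 = -1 + 49 = 48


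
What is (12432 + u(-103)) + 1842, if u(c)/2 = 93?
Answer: 14460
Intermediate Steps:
u(c) = 186 (u(c) = 2*93 = 186)
(12432 + u(-103)) + 1842 = (12432 + 186) + 1842 = 12618 + 1842 = 14460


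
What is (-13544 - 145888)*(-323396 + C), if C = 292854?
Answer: 4869372144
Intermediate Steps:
(-13544 - 145888)*(-323396 + C) = (-13544 - 145888)*(-323396 + 292854) = -159432*(-30542) = 4869372144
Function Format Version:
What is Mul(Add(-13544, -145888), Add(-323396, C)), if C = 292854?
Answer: 4869372144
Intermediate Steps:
Mul(Add(-13544, -145888), Add(-323396, C)) = Mul(Add(-13544, -145888), Add(-323396, 292854)) = Mul(-159432, -30542) = 4869372144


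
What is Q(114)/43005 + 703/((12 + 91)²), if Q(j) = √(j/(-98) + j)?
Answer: 703/10609 + √5529/301035 ≈ 0.066512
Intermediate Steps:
Q(j) = √194*√j/14 (Q(j) = √(j*(-1/98) + j) = √(-j/98 + j) = √(97*j/98) = √194*√j/14)
Q(114)/43005 + 703/((12 + 91)²) = (√194*√114/14)/43005 + 703/((12 + 91)²) = (√5529/7)*(1/43005) + 703/(103²) = √5529/301035 + 703/10609 = 703/10609 + √5529/301035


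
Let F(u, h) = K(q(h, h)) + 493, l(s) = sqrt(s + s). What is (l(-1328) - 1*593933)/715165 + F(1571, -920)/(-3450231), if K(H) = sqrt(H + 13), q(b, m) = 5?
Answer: -2049558624868/2467484453115 - sqrt(2)/1150077 + 4*I*sqrt(166)/715165 ≈ -0.83063 + 7.2062e-5*I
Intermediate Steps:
K(H) = sqrt(13 + H)
l(s) = sqrt(2)*sqrt(s) (l(s) = sqrt(2*s) = sqrt(2)*sqrt(s))
F(u, h) = 493 + 3*sqrt(2) (F(u, h) = sqrt(13 + 5) + 493 = sqrt(18) + 493 = 3*sqrt(2) + 493 = 493 + 3*sqrt(2))
(l(-1328) - 1*593933)/715165 + F(1571, -920)/(-3450231) = (sqrt(2)*sqrt(-1328) - 1*593933)/715165 + (493 + 3*sqrt(2))/(-3450231) = (sqrt(2)*(4*I*sqrt(83)) - 593933)*(1/715165) + (493 + 3*sqrt(2))*(-1/3450231) = (4*I*sqrt(166) - 593933)*(1/715165) + (-493/3450231 - sqrt(2)/1150077) = (-593933 + 4*I*sqrt(166))*(1/715165) + (-493/3450231 - sqrt(2)/1150077) = (-593933/715165 + 4*I*sqrt(166)/715165) + (-493/3450231 - sqrt(2)/1150077) = -2049558624868/2467484453115 - sqrt(2)/1150077 + 4*I*sqrt(166)/715165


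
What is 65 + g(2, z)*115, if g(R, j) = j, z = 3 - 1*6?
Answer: -280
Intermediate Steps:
z = -3 (z = 3 - 6 = -3)
65 + g(2, z)*115 = 65 - 3*115 = 65 - 345 = -280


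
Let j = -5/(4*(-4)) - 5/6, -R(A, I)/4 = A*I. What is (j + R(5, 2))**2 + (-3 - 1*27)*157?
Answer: -7068815/2304 ≈ -3068.1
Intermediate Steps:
R(A, I) = -4*A*I
j = -25/48 (j = -5/(-16) - 5*1/6 = -5*(-1/16) - 5/6 = 5/16 - 5/6 = -25/48 ≈ -0.52083)
(j + R(5, 2))**2 + (-3 - 1*27)*157 = (-25/48 - 4*5*2)**2 + (-3 - 1*27)*157 = (-25/48 - 40)**2 + (-3 - 27)*157 = (-1945/48)**2 - 30*157 = 3783025/2304 - 4710 = -7068815/2304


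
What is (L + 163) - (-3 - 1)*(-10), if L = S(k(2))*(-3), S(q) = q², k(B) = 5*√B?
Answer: -27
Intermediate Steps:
L = -150 (L = (5*√2)²*(-3) = 50*(-3) = -150)
(L + 163) - (-3 - 1)*(-10) = (-150 + 163) - (-3 - 1)*(-10) = 13 - (-4)*(-10) = 13 - 1*40 = 13 - 40 = -27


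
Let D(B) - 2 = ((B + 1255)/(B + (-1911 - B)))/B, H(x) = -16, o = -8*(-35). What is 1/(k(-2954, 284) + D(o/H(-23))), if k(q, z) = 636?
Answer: 4459/2845007 ≈ 0.0015673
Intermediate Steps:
o = 280
D(B) = 2 + (-1255/1911 - B/1911)/B (D(B) = 2 + ((B + 1255)/(B + (-1911 - B)))/B = 2 + ((1255 + B)/(-1911))/B = 2 + ((1255 + B)*(-1/1911))/B = 2 + (-1255/1911 - B/1911)/B)
1/(k(-2954, 284) + D(o/H(-23))) = 1/(636 + (-1255 + 3821*(280/(-16)))/(1911*((280/(-16))))) = 1/(636 + (-1255 + 3821*(280*(-1/16)))/(1911*((280*(-1/16))))) = 1/(636 + (-1255 + 3821*(-35/2))/(1911*(-35/2))) = 1/(636 + (1/1911)*(-2/35)*(-1255 - 133735/2)) = 1/(636 + (1/1911)*(-2/35)*(-136245/2)) = 1/(636 + 9083/4459) = 1/(2845007/4459) = 4459/2845007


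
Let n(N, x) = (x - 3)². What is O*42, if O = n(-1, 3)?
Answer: 0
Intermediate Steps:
n(N, x) = (-3 + x)²
O = 0 (O = (-3 + 3)² = 0² = 0)
O*42 = 0*42 = 0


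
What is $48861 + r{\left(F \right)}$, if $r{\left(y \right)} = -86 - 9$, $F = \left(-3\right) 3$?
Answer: $48766$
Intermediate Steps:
$F = -9$
$r{\left(y \right)} = -95$
$48861 + r{\left(F \right)} = 48861 - 95 = 48766$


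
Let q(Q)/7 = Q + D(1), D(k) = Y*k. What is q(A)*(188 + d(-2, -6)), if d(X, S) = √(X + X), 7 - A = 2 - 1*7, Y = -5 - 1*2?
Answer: 6580 + 70*I ≈ 6580.0 + 70.0*I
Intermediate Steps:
Y = -7 (Y = -5 - 2 = -7)
D(k) = -7*k
A = 12 (A = 7 - (2 - 1*7) = 7 - (2 - 7) = 7 - 1*(-5) = 7 + 5 = 12)
q(Q) = -49 + 7*Q (q(Q) = 7*(Q - 7*1) = 7*(Q - 7) = 7*(-7 + Q) = -49 + 7*Q)
d(X, S) = √2*√X (d(X, S) = √(2*X) = √2*√X)
q(A)*(188 + d(-2, -6)) = (-49 + 7*12)*(188 + √2*√(-2)) = (-49 + 84)*(188 + √2*(I*√2)) = 35*(188 + 2*I) = 6580 + 70*I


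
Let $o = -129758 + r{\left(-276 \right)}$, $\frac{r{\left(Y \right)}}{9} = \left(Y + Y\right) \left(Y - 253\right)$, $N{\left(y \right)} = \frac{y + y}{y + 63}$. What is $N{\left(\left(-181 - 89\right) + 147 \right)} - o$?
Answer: $- \frac{24983099}{10} \approx -2.4983 \cdot 10^{6}$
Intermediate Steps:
$N{\left(y \right)} = \frac{2 y}{63 + y}$
$r{\left(Y \right)} = 18 Y \left(-253 + Y\right)$ ($r{\left(Y \right)} = 9 \left(Y + Y\right) \left(Y - 253\right) = 9 \cdot 2 Y \left(-253 + Y\right) = 18 Y \left(-253 + Y\right)$)
$o = 2498314$ ($o = -129758 + 18 \left(-276\right) \left(-253 - 276\right) = -129758 + 18 \left(-276\right) \left(-529\right) = -129758 + 2628072 = 2498314$)
$N{\left(\left(-181 - 89\right) + 147 \right)} - o = \frac{2 \left(\left(-181 - 89\right) + 147\right)}{63 + \left(\left(-181 - 89\right) + 147\right)} - 2498314 = \frac{2 \left(-270 + 147\right)}{63 + \left(-270 + 147\right)} - 2498314 = 2 \left(-123\right) \frac{1}{63 - 123} - 2498314 = 2 \left(-123\right) \frac{1}{-60} - 2498314 = 2 \left(-123\right) \left(- \frac{1}{60}\right) - 2498314 = \frac{41}{10} - 2498314 = - \frac{24983099}{10}$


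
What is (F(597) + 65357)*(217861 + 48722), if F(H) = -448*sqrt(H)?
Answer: 17423065131 - 119429184*sqrt(597) ≈ 1.4505e+10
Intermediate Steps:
(F(597) + 65357)*(217861 + 48722) = (-448*sqrt(597) + 65357)*(217861 + 48722) = (65357 - 448*sqrt(597))*266583 = 17423065131 - 119429184*sqrt(597)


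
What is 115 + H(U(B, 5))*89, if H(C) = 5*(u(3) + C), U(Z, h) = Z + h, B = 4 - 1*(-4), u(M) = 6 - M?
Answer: 7235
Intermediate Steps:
B = 8 (B = 4 + 4 = 8)
H(C) = 15 + 5*C (H(C) = 5*((6 - 1*3) + C) = 5*((6 - 3) + C) = 5*(3 + C) = 15 + 5*C)
115 + H(U(B, 5))*89 = 115 + (15 + 5*(8 + 5))*89 = 115 + (15 + 5*13)*89 = 115 + (15 + 65)*89 = 115 + 80*89 = 115 + 7120 = 7235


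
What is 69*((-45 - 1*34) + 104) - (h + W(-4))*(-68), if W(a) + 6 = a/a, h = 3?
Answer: 1589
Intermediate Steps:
W(a) = -5 (W(a) = -6 + a/a = -6 + 1 = -5)
69*((-45 - 1*34) + 104) - (h + W(-4))*(-68) = 69*((-45 - 1*34) + 104) - (3 - 5)*(-68) = 69*((-45 - 34) + 104) - (-2)*(-68) = 69*(-79 + 104) - 1*136 = 69*25 - 136 = 1725 - 136 = 1589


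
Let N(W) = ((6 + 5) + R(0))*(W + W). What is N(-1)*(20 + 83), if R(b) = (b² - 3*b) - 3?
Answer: -1648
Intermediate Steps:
R(b) = -3 + b² - 3*b
N(W) = 16*W (N(W) = ((6 + 5) + (-3 + 0² - 3*0))*(W + W) = (11 + (-3 + 0 + 0))*(2*W) = (11 - 3)*(2*W) = 8*(2*W) = 16*W)
N(-1)*(20 + 83) = (16*(-1))*(20 + 83) = -16*103 = -1648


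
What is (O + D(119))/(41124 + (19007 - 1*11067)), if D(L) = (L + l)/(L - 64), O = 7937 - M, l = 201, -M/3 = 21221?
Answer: 98458/67463 ≈ 1.4594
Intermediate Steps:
M = -63663 (M = -3*21221 = -63663)
O = 71600 (O = 7937 - 1*(-63663) = 7937 + 63663 = 71600)
D(L) = (201 + L)/(-64 + L) (D(L) = (L + 201)/(L - 64) = (201 + L)/(-64 + L))
(O + D(119))/(41124 + (19007 - 1*11067)) = (71600 + (201 + 119)/(-64 + 119))/(41124 + (19007 - 1*11067)) = (71600 + 320/55)/(41124 + (19007 - 11067)) = (71600 + (1/55)*320)/(41124 + 7940) = (71600 + 64/11)/49064 = (787664/11)*(1/49064) = 98458/67463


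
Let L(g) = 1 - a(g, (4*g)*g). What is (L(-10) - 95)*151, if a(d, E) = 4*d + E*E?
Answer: -24168154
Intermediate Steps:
a(d, E) = E**2 + 4*d (a(d, E) = 4*d + E**2 = E**2 + 4*d)
L(g) = 1 - 16*g**4 - 4*g (L(g) = 1 - (((4*g)*g)**2 + 4*g) = 1 - ((4*g**2)**2 + 4*g) = 1 - (16*g**4 + 4*g) = 1 - (4*g + 16*g**4) = 1 + (-16*g**4 - 4*g) = 1 - 16*g**4 - 4*g)
(L(-10) - 95)*151 = ((1 - 16*(-10)**4 - 4*(-10)) - 95)*151 = ((1 - 16*10000 + 40) - 95)*151 = ((1 - 160000 + 40) - 95)*151 = (-159959 - 95)*151 = -160054*151 = -24168154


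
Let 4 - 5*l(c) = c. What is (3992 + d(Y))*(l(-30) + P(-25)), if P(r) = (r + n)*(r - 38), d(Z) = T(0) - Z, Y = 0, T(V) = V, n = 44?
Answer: -23756392/5 ≈ -4.7513e+6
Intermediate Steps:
l(c) = ⅘ - c/5
d(Z) = -Z (d(Z) = 0 - Z = -Z)
P(r) = (-38 + r)*(44 + r) (P(r) = (r + 44)*(r - 38) = (44 + r)*(-38 + r) = (-38 + r)*(44 + r))
(3992 + d(Y))*(l(-30) + P(-25)) = (3992 - 1*0)*((⅘ - ⅕*(-30)) + (-1672 + (-25)² + 6*(-25))) = (3992 + 0)*((⅘ + 6) + (-1672 + 625 - 150)) = 3992*(34/5 - 1197) = 3992*(-5951/5) = -23756392/5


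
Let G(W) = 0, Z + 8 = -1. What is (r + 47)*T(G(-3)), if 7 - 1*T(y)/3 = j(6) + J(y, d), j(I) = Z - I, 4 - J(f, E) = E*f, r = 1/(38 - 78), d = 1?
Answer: 50733/20 ≈ 2536.6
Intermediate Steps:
Z = -9 (Z = -8 - 1 = -9)
r = -1/40 (r = 1/(-40) = -1/40 ≈ -0.025000)
J(f, E) = 4 - E*f
j(I) = -9 - I
T(y) = 54 + 3*y (T(y) = 21 - 3*((-9 - 1*6) + (4 - 1*1*y)) = 21 - 3*((-9 - 6) + (4 - y)) = 21 - 3*(-15 + (4 - y)) = 21 - 3*(-11 - y) = 21 + (33 + 3*y) = 54 + 3*y)
(r + 47)*T(G(-3)) = (-1/40 + 47)*(54 + 3*0) = 1879*(54 + 0)/40 = (1879/40)*54 = 50733/20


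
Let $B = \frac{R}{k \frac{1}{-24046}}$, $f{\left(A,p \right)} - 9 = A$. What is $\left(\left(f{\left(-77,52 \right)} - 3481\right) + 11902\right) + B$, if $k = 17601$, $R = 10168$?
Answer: $- \frac{97478575}{17601} \approx -5538.2$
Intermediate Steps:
$f{\left(A,p \right)} = 9 + A$
$B = - \frac{244499728}{17601}$ ($B = \frac{10168}{17601 \frac{1}{-24046}} = \frac{10168}{17601 \left(- \frac{1}{24046}\right)} = \frac{10168}{- \frac{17601}{24046}} = 10168 \left(- \frac{24046}{17601}\right) = - \frac{244499728}{17601} \approx -13891.0$)
$\left(\left(f{\left(-77,52 \right)} - 3481\right) + 11902\right) + B = \left(\left(\left(9 - 77\right) - 3481\right) + 11902\right) - \frac{244499728}{17601} = \left(\left(-68 - 3481\right) + 11902\right) - \frac{244499728}{17601} = \left(-3549 + 11902\right) - \frac{244499728}{17601} = 8353 - \frac{244499728}{17601} = - \frac{97478575}{17601}$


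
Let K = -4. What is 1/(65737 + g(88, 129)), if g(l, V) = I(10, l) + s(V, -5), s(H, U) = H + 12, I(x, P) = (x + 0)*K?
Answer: 1/65838 ≈ 1.5189e-5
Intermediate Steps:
I(x, P) = -4*x (I(x, P) = (x + 0)*(-4) = x*(-4) = -4*x)
s(H, U) = 12 + H
g(l, V) = -28 + V (g(l, V) = -4*10 + (12 + V) = -40 + (12 + V) = -28 + V)
1/(65737 + g(88, 129)) = 1/(65737 + (-28 + 129)) = 1/(65737 + 101) = 1/65838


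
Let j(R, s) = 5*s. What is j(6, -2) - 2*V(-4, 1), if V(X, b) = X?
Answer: -2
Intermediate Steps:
j(6, -2) - 2*V(-4, 1) = 5*(-2) - 2*(-4) = -10 + 8 = -2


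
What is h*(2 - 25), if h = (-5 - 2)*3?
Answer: 483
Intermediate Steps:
h = -21 (h = -7*3 = -21)
h*(2 - 25) = -21*(2 - 25) = -21*(-23) = 483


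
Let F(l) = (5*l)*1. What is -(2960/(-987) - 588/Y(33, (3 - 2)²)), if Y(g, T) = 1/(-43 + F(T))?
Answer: -22050568/987 ≈ -22341.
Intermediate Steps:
F(l) = 5*l
Y(g, T) = 1/(-43 + 5*T)
-(2960/(-987) - 588/Y(33, (3 - 2)²)) = -(2960/(-987) - (-25284 + 2940*(3 - 2)²)) = -(2960*(-1/987) - 588/(1/(-43 + 5*1²))) = -(-2960/987 - 588/(1/(-43 + 5*1))) = -(-2960/987 - 588/(1/(-43 + 5))) = -(-2960/987 - 588/(1/(-38))) = -(-2960/987 - 588/(-1/38)) = -(-2960/987 - 588*(-38)) = -(-2960/987 + 22344) = -1*22050568/987 = -22050568/987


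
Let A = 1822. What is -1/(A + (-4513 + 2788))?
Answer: -1/97 ≈ -0.010309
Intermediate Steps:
-1/(A + (-4513 + 2788)) = -1/(1822 + (-4513 + 2788)) = -1/(1822 - 1725) = -1/97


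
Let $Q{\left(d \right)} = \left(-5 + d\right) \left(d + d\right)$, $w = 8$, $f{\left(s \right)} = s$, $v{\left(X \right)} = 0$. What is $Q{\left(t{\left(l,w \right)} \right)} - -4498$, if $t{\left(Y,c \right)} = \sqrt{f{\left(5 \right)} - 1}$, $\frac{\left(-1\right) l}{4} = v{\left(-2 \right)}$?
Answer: $4486$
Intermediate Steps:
$l = 0$ ($l = \left(-4\right) 0 = 0$)
$t{\left(Y,c \right)} = 2$ ($t{\left(Y,c \right)} = \sqrt{5 - 1} = \sqrt{4} = 2$)
$Q{\left(d \right)} = 2 d \left(-5 + d\right)$ ($Q{\left(d \right)} = \left(-5 + d\right) 2 d = 2 d \left(-5 + d\right)$)
$Q{\left(t{\left(l,w \right)} \right)} - -4498 = 2 \cdot 2 \left(-5 + 2\right) - -4498 = 2 \cdot 2 \left(-3\right) + 4498 = -12 + 4498 = 4486$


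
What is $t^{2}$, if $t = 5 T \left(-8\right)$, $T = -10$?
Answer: $160000$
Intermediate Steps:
$t = 400$ ($t = 5 \left(-10\right) \left(-8\right) = \left(-50\right) \left(-8\right) = 400$)
$t^{2} = 400^{2} = 160000$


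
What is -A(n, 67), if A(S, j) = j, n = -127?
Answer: -67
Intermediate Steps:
-A(n, 67) = -1*67 = -67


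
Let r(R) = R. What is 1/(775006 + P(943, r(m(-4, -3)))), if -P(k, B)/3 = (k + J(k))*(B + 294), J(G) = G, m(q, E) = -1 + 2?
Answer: -1/894104 ≈ -1.1184e-6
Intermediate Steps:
m(q, E) = 1
P(k, B) = -6*k*(294 + B) (P(k, B) = -3*(k + k)*(B + 294) = -3*2*k*(294 + B) = -6*k*(294 + B))
1/(775006 + P(943, r(m(-4, -3)))) = 1/(775006 + 6*943*(-294 - 1*1)) = 1/(775006 + 6*943*(-294 - 1)) = 1/(775006 + 6*943*(-295)) = 1/(775006 - 1669110) = 1/(-894104) = -1/894104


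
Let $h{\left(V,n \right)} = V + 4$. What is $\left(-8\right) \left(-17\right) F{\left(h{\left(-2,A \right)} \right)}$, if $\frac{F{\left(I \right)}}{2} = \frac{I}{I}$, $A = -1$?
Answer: $272$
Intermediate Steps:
$h{\left(V,n \right)} = 4 + V$
$F{\left(I \right)} = 2$ ($F{\left(I \right)} = 2 \frac{I}{I} = 2 \cdot 1 = 2$)
$\left(-8\right) \left(-17\right) F{\left(h{\left(-2,A \right)} \right)} = \left(-8\right) \left(-17\right) 2 = 136 \cdot 2 = 272$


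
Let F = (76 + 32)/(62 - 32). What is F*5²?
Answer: 90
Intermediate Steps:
F = 18/5 (F = 108/30 = 108*(1/30) = 18/5 ≈ 3.6000)
F*5² = (18/5)*5² = (18/5)*25 = 90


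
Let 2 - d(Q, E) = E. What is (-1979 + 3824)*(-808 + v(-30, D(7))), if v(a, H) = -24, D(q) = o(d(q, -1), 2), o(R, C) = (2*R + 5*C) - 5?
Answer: -1535040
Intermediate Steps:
d(Q, E) = 2 - E
o(R, C) = -5 + 2*R + 5*C
D(q) = 11 (D(q) = -5 + 2*(2 - 1*(-1)) + 5*2 = -5 + 2*(2 + 1) + 10 = -5 + 2*3 + 10 = -5 + 6 + 10 = 11)
(-1979 + 3824)*(-808 + v(-30, D(7))) = (-1979 + 3824)*(-808 - 24) = 1845*(-832) = -1535040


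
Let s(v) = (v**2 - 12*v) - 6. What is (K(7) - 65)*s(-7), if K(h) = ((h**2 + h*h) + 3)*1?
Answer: 4572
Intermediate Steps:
s(v) = -6 + v**2 - 12*v
K(h) = 3 + 2*h**2 (K(h) = ((h**2 + h**2) + 3)*1 = (2*h**2 + 3)*1 = (3 + 2*h**2)*1 = 3 + 2*h**2)
(K(7) - 65)*s(-7) = ((3 + 2*7**2) - 65)*(-6 + (-7)**2 - 12*(-7)) = ((3 + 2*49) - 65)*(-6 + 49 + 84) = ((3 + 98) - 65)*127 = (101 - 65)*127 = 36*127 = 4572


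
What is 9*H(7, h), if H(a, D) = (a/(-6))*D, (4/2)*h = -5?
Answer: 105/4 ≈ 26.250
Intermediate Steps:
h = -5/2 (h = (1/2)*(-5) = -5/2 ≈ -2.5000)
H(a, D) = -D*a/6 (H(a, D) = (a*(-1/6))*D = (-a/6)*D = -D*a/6)
9*H(7, h) = 9*(-1/6*(-5/2)*7) = 9*(35/12) = 105/4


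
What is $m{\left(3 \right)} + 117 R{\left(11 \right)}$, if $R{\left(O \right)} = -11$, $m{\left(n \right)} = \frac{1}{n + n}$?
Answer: $- \frac{7721}{6} \approx -1286.8$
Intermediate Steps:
$m{\left(n \right)} = \frac{1}{2 n}$
$m{\left(3 \right)} + 117 R{\left(11 \right)} = \frac{1}{2 \cdot 3} + 117 \left(-11\right) = \frac{1}{2} \cdot \frac{1}{3} - 1287 = \frac{1}{6} - 1287 = - \frac{7721}{6}$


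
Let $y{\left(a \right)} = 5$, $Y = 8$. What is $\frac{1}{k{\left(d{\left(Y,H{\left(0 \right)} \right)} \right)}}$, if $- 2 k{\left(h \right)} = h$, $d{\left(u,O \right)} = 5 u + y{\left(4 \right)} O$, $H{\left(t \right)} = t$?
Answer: $- \frac{1}{20} \approx -0.05$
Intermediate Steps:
$d{\left(u,O \right)} = 5 O + 5 u$ ($d{\left(u,O \right)} = 5 u + 5 O = 5 O + 5 u$)
$k{\left(h \right)} = - \frac{h}{2}$
$\frac{1}{k{\left(d{\left(Y,H{\left(0 \right)} \right)} \right)}} = \frac{1}{\left(- \frac{1}{2}\right) \left(5 \cdot 0 + 5 \cdot 8\right)} = \frac{1}{\left(- \frac{1}{2}\right) \left(0 + 40\right)} = \frac{1}{\left(- \frac{1}{2}\right) 40} = \frac{1}{-20} = - \frac{1}{20}$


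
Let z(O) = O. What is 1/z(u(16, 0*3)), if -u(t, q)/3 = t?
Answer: -1/48 ≈ -0.020833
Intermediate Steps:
u(t, q) = -3*t
1/z(u(16, 0*3)) = 1/(-3*16) = 1/(-48) = -1/48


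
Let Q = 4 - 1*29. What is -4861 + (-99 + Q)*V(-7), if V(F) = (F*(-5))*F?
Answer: 25519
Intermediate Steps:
Q = -25 (Q = 4 - 29 = -25)
V(F) = -5*F² (V(F) = (-5*F)*F = -5*F²)
-4861 + (-99 + Q)*V(-7) = -4861 + (-99 - 25)*(-5*(-7)²) = -4861 - (-620)*49 = -4861 - 124*(-245) = -4861 + 30380 = 25519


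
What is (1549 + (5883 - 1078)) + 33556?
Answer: 39910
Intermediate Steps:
(1549 + (5883 - 1078)) + 33556 = (1549 + 4805) + 33556 = 6354 + 33556 = 39910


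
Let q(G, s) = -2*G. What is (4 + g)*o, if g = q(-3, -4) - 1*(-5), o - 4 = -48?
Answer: -660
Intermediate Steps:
o = -44 (o = 4 - 48 = -44)
g = 11 (g = -2*(-3) - 1*(-5) = 6 + 5 = 11)
(4 + g)*o = (4 + 11)*(-44) = 15*(-44) = -660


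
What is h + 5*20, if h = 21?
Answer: 121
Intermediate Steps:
h + 5*20 = 21 + 5*20 = 21 + 100 = 121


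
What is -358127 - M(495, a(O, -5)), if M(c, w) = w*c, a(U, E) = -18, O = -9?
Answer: -349217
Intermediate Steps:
M(c, w) = c*w
-358127 - M(495, a(O, -5)) = -358127 - 495*(-18) = -358127 - 1*(-8910) = -358127 + 8910 = -349217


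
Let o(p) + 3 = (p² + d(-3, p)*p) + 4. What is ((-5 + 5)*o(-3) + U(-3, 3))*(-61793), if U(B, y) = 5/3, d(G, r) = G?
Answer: -308965/3 ≈ -1.0299e+5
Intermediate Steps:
U(B, y) = 5/3 (U(B, y) = 5*(⅓) = 5/3)
o(p) = 1 + p² - 3*p (o(p) = -3 + ((p² - 3*p) + 4) = -3 + (4 + p² - 3*p) = 1 + p² - 3*p)
((-5 + 5)*o(-3) + U(-3, 3))*(-61793) = ((-5 + 5)*(1 + (-3)² - 3*(-3)) + 5/3)*(-61793) = (0*(1 + 9 + 9) + 5/3)*(-61793) = (0*19 + 5/3)*(-61793) = (0 + 5/3)*(-61793) = (5/3)*(-61793) = -308965/3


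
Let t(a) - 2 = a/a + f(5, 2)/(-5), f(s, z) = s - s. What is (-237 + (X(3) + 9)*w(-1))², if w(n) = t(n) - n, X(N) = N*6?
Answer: 16641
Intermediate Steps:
f(s, z) = 0
X(N) = 6*N
t(a) = 3 (t(a) = 2 + (a/a + 0/(-5)) = 2 + (1 + 0*(-⅕)) = 2 + (1 + 0) = 2 + 1 = 3)
w(n) = 3 - n
(-237 + (X(3) + 9)*w(-1))² = (-237 + (6*3 + 9)*(3 - 1*(-1)))² = (-237 + (18 + 9)*(3 + 1))² = (-237 + 27*4)² = (-237 + 108)² = (-129)² = 16641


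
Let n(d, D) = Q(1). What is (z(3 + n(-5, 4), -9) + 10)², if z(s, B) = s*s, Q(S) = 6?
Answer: 8281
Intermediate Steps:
n(d, D) = 6
z(s, B) = s²
(z(3 + n(-5, 4), -9) + 10)² = ((3 + 6)² + 10)² = (9² + 10)² = (81 + 10)² = 91² = 8281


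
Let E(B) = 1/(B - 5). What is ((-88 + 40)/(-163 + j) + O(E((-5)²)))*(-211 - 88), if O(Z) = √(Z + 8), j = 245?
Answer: 7176/41 - 299*√805/10 ≈ -673.31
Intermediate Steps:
E(B) = 1/(-5 + B)
O(Z) = √(8 + Z)
((-88 + 40)/(-163 + j) + O(E((-5)²)))*(-211 - 88) = ((-88 + 40)/(-163 + 245) + √(8 + 1/(-5 + (-5)²)))*(-211 - 88) = (-48/82 + √(8 + 1/(-5 + 25)))*(-299) = (-48*1/82 + √(8 + 1/20))*(-299) = (-24/41 + √(8 + 1/20))*(-299) = (-24/41 + √(161/20))*(-299) = (-24/41 + √805/10)*(-299) = 7176/41 - 299*√805/10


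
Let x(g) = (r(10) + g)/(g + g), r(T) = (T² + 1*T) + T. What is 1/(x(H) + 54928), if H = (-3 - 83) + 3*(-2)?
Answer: 46/2526681 ≈ 1.8206e-5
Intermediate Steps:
r(T) = T² + 2*T (r(T) = (T² + T) + T = (T + T²) + T = T² + 2*T)
H = -92 (H = -86 - 6 = -92)
x(g) = (120 + g)/(2*g) (x(g) = (10*(2 + 10) + g)/(g + g) = (10*12 + g)/((2*g)) = (120 + g)*(1/(2*g)) = (120 + g)/(2*g))
1/(x(H) + 54928) = 1/((½)*(120 - 92)/(-92) + 54928) = 1/((½)*(-1/92)*28 + 54928) = 1/(-7/46 + 54928) = 1/(2526681/46) = 46/2526681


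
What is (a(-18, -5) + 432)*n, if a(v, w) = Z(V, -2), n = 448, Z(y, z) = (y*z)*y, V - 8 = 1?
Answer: 120960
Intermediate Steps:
V = 9 (V = 8 + 1 = 9)
Z(y, z) = z*y²
a(v, w) = -162 (a(v, w) = -2*9² = -2*81 = -162)
(a(-18, -5) + 432)*n = (-162 + 432)*448 = 270*448 = 120960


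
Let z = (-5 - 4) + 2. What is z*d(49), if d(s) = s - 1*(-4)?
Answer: -371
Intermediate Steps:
d(s) = 4 + s (d(s) = s + 4 = 4 + s)
z = -7 (z = -9 + 2 = -7)
z*d(49) = -7*(4 + 49) = -7*53 = -371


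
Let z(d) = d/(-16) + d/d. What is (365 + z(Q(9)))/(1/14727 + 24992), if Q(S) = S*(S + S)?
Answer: 41927769/2944457480 ≈ 0.014240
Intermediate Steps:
Q(S) = 2*S² (Q(S) = S*(2*S) = 2*S²)
z(d) = 1 - d/16 (z(d) = d*(-1/16) + 1 = -d/16 + 1 = 1 - d/16)
(365 + z(Q(9)))/(1/14727 + 24992) = (365 + (1 - 9²/8))/(1/14727 + 24992) = (365 + (1 - 81/8))/(1/14727 + 24992) = (365 + (1 - 1/16*162))/(368057185/14727) = (365 + (1 - 81/8))*(14727/368057185) = (365 - 73/8)*(14727/368057185) = (2847/8)*(14727/368057185) = 41927769/2944457480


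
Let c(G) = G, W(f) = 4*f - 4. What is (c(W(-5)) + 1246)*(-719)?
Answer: -878618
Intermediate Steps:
W(f) = -4 + 4*f
(c(W(-5)) + 1246)*(-719) = ((-4 + 4*(-5)) + 1246)*(-719) = ((-4 - 20) + 1246)*(-719) = (-24 + 1246)*(-719) = 1222*(-719) = -878618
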